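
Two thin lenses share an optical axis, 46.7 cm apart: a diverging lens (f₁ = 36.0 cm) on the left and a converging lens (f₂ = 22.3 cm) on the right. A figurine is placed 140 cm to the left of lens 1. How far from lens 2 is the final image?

31.7 cm

Lens 1 is diverging, so f₁ = −36.0 cm.
Lens 1: 1/d_i1 = 1/f₁ − 1/d_o1 = 1/(-36.0) − 1/(140) = -0.03492, so d_i1 = -28.64 cm.
The intermediate image is 28.64 cm to the left of lens 1 (virtual), which is 46.7 − (-28.64) = 75.34 cm to the left of lens 2, so d_o2 = +75.34 cm.
Lens 2: 1/d_i2 = 1/f₂ − 1/d_o2 = 1/(22.3) − 1/(75.34) = 0.03157, so d_i2 = 31.7 cm.
The final image is real, 31.7 cm to the right of lens 2 (overall magnification ≈ -0.086).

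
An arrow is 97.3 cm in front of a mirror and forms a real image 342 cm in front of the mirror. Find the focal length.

f = 75.7 cm (concave)

Real image ⇒ d_i = +342 cm.
1/f = 1/d_o + 1/d_i = 1/(97.3) + 1/(342) = 0.01320, so f = 75.7 cm.
Since f is positive, the mirror is concave.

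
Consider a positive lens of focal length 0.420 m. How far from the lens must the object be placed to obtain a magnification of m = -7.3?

0.478 m

m = −d_i/d_o ⇒ d_i = −m·d_o.
1/f = 1/d_o + 1/d_i = 1/d_o − 1/(m·d_o) = (1 − 1/m)/d_o, so d_o = f(1 − 1/m) = (0.4200)(1 − 1/(-7.3)) = 0.478 m.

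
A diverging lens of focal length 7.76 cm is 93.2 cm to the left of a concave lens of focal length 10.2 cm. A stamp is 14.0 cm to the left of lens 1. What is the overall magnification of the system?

m = +0.0336

f₁ = −7.76 cm (diverging).
Lens 1: 1/d_i1 = 1/(-7.76) − 1/(14.0) = -0.2003, so d_i1 = -4.993 cm; m₁ = −d_i1/d_o1 = +0.3566.
d_o2 = 93.2 − (-4.993) = 98.19 cm.
f₂ = −10.2 cm (diverging).
Lens 2: 1/d_i2 = 1/(-10.2) − 1/(98.19) = -0.1082, so d_i2 = -9.240 cm; m₂ = −d_i2/d_o2 = +0.09410.
m = m₁·m₂ = (+0.3566)(+0.09410) = +0.0336.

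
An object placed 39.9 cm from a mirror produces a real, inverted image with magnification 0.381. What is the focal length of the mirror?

f = 11.0 cm (concave)

m = −d_i/d_o ⇒ d_i = −m·d_o = −(-0.381)·(39.9) = 15.20 cm.
1/f = 1/d_o + 1/d_i = 1/(39.9) + 1/(15.20) = 0.09085, so f = 11.0 cm.
Since f is positive, the mirror is concave.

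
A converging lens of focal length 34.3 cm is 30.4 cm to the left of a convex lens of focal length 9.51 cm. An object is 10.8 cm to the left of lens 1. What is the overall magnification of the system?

m = -0.379

Lens 1: 1/d_i1 = 1/(34.3) − 1/(10.8) = -0.06344, so d_i1 = -15.76 cm; m₁ = −d_i1/d_o1 = +1.459.
d_o2 = 30.4 − (-15.76) = 46.16 cm.
Lens 2: 1/d_i2 = 1/(9.51) − 1/(46.16) = 0.08349, so d_i2 = 11.98 cm; m₂ = −d_i2/d_o2 = -0.2595.
m = m₁·m₂ = (+1.459)(-0.2595) = -0.379.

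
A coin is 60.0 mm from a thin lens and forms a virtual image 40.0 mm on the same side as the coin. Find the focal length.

Virtual image ⇒ d_i = −40.0 mm.
1/f = 1/d_o + 1/d_i = 1/(60.0) + 1/(-40.0) = -0.008333, so f = -120 mm.
Since f is negative, the thin lens is diverging.

f = -120 mm (diverging)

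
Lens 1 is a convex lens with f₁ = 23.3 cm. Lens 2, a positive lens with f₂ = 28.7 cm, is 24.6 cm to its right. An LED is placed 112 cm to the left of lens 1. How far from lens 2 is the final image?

4.13 cm

Lens 1: 1/d_i1 = 1/f₁ − 1/d_o1 = 1/(23.3) − 1/(112) = 0.03399, so d_i1 = 29.42 cm.
The intermediate image is 29.42 cm to the right of lens 1, which lies 4.820 cm to the right of lens 2 — a virtual object — so d_o2 = −4.820 cm.
Lens 2: 1/d_i2 = 1/f₂ − 1/d_o2 = 1/(28.7) − 1/(-4.820) = 0.2423, so d_i2 = 4.13 cm.
The final image is real, 4.13 cm to the right of lens 2 (overall magnification ≈ -0.22).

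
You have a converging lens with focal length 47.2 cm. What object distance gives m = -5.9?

m = −d_i/d_o ⇒ d_i = −m·d_o.
1/f = 1/d_o + 1/d_i = 1/d_o − 1/(m·d_o) = (1 − 1/m)/d_o, so d_o = f(1 − 1/m) = (47.20)(1 − 1/(-5.9)) = 55.2 cm.

55.2 cm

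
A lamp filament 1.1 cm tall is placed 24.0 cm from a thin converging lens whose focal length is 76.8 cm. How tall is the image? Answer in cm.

1/d_i = 1/f − 1/d_o = 1/(76.80) − 1/(24.0) = -0.02865, so d_i = -34.91 cm.
m = −d_i/d_o = +1.455.
|h_i| = |m|·h_o = 1.455 × 1.1 = 1.60 cm. The image is virtual, upright and enlarged, on the same side as the object.

1.60 cm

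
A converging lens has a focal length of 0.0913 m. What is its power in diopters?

P = 1/f = 1/(0.0913 m) = +11.0 D.

P = +11.0 D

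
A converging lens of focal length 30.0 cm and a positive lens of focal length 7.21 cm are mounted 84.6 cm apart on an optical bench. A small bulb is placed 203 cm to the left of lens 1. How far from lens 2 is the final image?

8.44 cm

Lens 1: 1/d_i1 = 1/f₁ − 1/d_o1 = 1/(30.0) − 1/(203) = 0.02841, so d_i1 = 35.20 cm.
The intermediate image is 35.20 cm to the right of lens 1, which is 84.6 − (35.20) = 49.40 cm to the left of lens 2, so d_o2 = +49.40 cm.
Lens 2: 1/d_i2 = 1/f₂ − 1/d_o2 = 1/(7.21) − 1/(49.40) = 0.1185, so d_i2 = 8.44 cm.
The final image is real, 8.44 cm to the right of lens 2 (overall magnification ≈ 0.030).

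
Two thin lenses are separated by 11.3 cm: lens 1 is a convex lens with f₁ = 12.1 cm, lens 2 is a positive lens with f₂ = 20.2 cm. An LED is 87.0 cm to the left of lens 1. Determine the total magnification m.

Lens 1: 1/d_i1 = 1/(12.1) − 1/(87.0) = 0.07115, so d_i1 = 14.05 cm; m₁ = −d_i1/d_o1 = -0.1615.
d_o2 = 11.3 − (14.05) = -2.750 cm (virtual object).
Lens 2: 1/d_i2 = 1/(20.2) − 1/(-2.750) = 0.4131, so d_i2 = 2.420 cm; m₂ = −d_i2/d_o2 = +0.8802.
m = m₁·m₂ = (-0.1615)(+0.8802) = -0.142.

m = -0.142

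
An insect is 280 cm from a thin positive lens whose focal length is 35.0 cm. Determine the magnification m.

1/d_i = 1/f − 1/d_o = 1/(35.00) − 1/(280) = 0.02500, so d_i = 40.00 cm.
m = −d_i/d_o = −(40.00)/(280) = -0.143.
The image is real, inverted and reduced, on the far side of the lens.

m = -0.143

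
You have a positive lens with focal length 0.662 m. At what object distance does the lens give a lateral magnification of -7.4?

0.751 m

m = −d_i/d_o ⇒ d_i = −m·d_o.
1/f = 1/d_o + 1/d_i = 1/d_o − 1/(m·d_o) = (1 − 1/m)/d_o, so d_o = f(1 − 1/m) = (0.6620)(1 − 1/(-7.4)) = 0.751 m.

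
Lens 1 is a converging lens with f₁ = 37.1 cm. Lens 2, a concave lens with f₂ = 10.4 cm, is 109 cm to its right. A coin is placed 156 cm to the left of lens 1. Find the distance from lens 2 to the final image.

Lens 1: 1/d_i1 = 1/f₁ − 1/d_o1 = 1/(37.1) − 1/(156) = 0.02054, so d_i1 = 48.68 cm.
The intermediate image is 48.68 cm to the right of lens 1, which is 109 − (48.68) = 60.32 cm to the left of lens 2, so d_o2 = +60.32 cm.
Lens 2 is diverging, so f₂ = −10.4 cm.
Lens 2: 1/d_i2 = 1/f₂ − 1/d_o2 = 1/(-10.4) − 1/(60.32) = -0.1127, so d_i2 = -8.87 cm.
The final image is virtual, 8.87 cm to the left of lens 2 (overall magnification ≈ -0.046).

8.87 cm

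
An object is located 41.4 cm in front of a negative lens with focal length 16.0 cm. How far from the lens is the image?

11.5 cm

For a negative lens, f = -16.0 cm.
Thin-lens equation: 1/v = 1/f − 1/u = 1/(-16.00) − 1/(41.4) = -0.06250 − 0.02415 = -0.08665, so v = -11.5 cm.
The image is virtual, upright and reduced, on the same side as the object.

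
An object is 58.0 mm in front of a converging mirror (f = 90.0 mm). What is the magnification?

1/d_i = 1/f − 1/d_o = 1/(90.00) − 1/(58.0) = -0.006130, so d_i = -163.1 mm.
m = −d_i/d_o = −(-163.1)/(58.0) = +2.81.
The image is virtual, upright and enlarged, behind the mirror.

m = +2.81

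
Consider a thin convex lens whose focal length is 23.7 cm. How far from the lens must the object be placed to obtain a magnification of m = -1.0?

m = −d_i/d_o ⇒ d_i = −m·d_o.
1/f = 1/d_o + 1/d_i = 1/d_o − 1/(m·d_o) = (1 − 1/m)/d_o, so d_o = f(1 − 1/m) = (23.70)(1 − 1/(-1.0)) = 47.4 cm.

47.4 cm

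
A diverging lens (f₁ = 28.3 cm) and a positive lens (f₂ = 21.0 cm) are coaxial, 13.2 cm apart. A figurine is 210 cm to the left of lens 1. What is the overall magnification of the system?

m = -0.146

f₁ = −28.3 cm (diverging).
Lens 1: 1/d_i1 = 1/(-28.3) − 1/(210) = -0.04010, so d_i1 = -24.94 cm; m₁ = −d_i1/d_o1 = +0.1188.
d_o2 = 13.2 − (-24.94) = 38.14 cm.
Lens 2: 1/d_i2 = 1/(21.0) − 1/(38.14) = 0.02140, so d_i2 = 46.73 cm; m₂ = −d_i2/d_o2 = -1.225.
m = m₁·m₂ = (+0.1188)(-1.225) = -0.146.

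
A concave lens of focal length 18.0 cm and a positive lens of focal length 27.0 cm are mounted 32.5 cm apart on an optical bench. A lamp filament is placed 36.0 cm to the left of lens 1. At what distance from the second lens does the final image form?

Lens 1 is diverging, so f₁ = −18.0 cm.
Lens 1: 1/d_i1 = 1/f₁ − 1/d_o1 = 1/(-18.0) − 1/(36.0) = -0.08333, so d_i1 = -12.00 cm.
The intermediate image is 12.00 cm to the left of lens 1 (virtual), which is 32.5 − (-12.00) = 44.50 cm to the left of lens 2, so d_o2 = +44.50 cm.
Lens 2: 1/d_i2 = 1/f₂ − 1/d_o2 = 1/(27.0) − 1/(44.50) = 0.01457, so d_i2 = 68.7 cm.
The final image is real, 68.7 cm to the right of lens 2 (overall magnification ≈ -0.51).

68.7 cm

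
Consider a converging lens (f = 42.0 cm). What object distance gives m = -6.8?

m = −d_i/d_o ⇒ d_i = −m·d_o.
1/f = 1/d_o + 1/d_i = 1/d_o − 1/(m·d_o) = (1 − 1/m)/d_o, so d_o = f(1 − 1/m) = (42.00)(1 − 1/(-6.8)) = 48.2 cm.

48.2 cm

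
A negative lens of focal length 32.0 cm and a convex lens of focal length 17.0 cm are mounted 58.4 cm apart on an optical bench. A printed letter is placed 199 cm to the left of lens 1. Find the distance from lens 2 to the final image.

Lens 1 is diverging, so f₁ = −32.0 cm.
Lens 1: 1/d_i1 = 1/f₁ − 1/d_o1 = 1/(-32.0) − 1/(199) = -0.03628, so d_i1 = -27.57 cm.
The intermediate image is 27.57 cm to the left of lens 1 (virtual), which is 58.4 − (-27.57) = 85.97 cm to the left of lens 2, so d_o2 = +85.97 cm.
Lens 2: 1/d_i2 = 1/f₂ − 1/d_o2 = 1/(17.0) − 1/(85.97) = 0.04719, so d_i2 = 21.2 cm.
The final image is real, 21.2 cm to the right of lens 2 (overall magnification ≈ -0.034).

21.2 cm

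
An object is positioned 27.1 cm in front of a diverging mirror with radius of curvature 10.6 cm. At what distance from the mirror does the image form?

4.43 cm

f = R/2 = 10.6/2 = 5.300 cm; for a diverging mirror, f = -5.300 cm.
Mirror equation: 1/d_i = 1/f − 1/d_o = 1/(-5.300) − 1/(27.1) = -0.1887 − 0.03690 = -0.2256, so d_i = -4.43 cm.
The image is virtual, upright and reduced, behind the mirror.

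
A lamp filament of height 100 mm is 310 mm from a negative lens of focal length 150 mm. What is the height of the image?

32.6 mm

For a negative lens, f = -150 mm.
1/d_i = 1/f − 1/d_o = 1/(-150.0) − 1/(310) = -0.009892, so d_i = -101.1 mm.
m = −d_i/d_o = +0.3261.
|h_i| = |m|·h_o = 0.3261 × 100 = 32.6 mm. The image is virtual, upright and reduced, on the same side as the object.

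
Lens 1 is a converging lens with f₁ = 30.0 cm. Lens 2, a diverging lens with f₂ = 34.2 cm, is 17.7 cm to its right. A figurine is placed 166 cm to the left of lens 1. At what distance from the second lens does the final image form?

Lens 1: 1/d_i1 = 1/f₁ − 1/d_o1 = 1/(30.0) − 1/(166) = 0.02731, so d_i1 = 36.62 cm.
The intermediate image is 36.62 cm to the right of lens 1, which lies 18.92 cm to the right of lens 2 — a virtual object — so d_o2 = −18.92 cm.
Lens 2 is diverging, so f₂ = −34.2 cm.
Lens 2: 1/d_i2 = 1/f₂ − 1/d_o2 = 1/(-34.2) − 1/(-18.92) = 0.02361, so d_i2 = 42.3 cm.
The final image is real, 42.3 cm to the right of lens 2 (overall magnification ≈ -0.49).

42.3 cm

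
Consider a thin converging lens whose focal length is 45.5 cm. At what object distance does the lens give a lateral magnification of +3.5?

m = −d_i/d_o ⇒ d_i = −m·d_o.
1/f = 1/d_o + 1/d_i = 1/d_o − 1/(m·d_o) = (1 − 1/m)/d_o, so d_o = f(1 − 1/m) = (45.50)(1 − 1/(+3.5)) = 32.5 cm.

32.5 cm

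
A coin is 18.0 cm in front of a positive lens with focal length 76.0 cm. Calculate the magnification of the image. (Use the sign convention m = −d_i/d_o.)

m = +1.31

1/d_i = 1/f − 1/d_o = 1/(76.00) − 1/(18.0) = -0.04240, so d_i = -23.59 cm.
m = −d_i/d_o = −(-23.59)/(18.0) = +1.31.
The image is virtual, upright and enlarged, on the same side as the object.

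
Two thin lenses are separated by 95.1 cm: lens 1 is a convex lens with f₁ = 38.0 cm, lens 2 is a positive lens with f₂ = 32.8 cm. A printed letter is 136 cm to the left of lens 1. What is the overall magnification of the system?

Lens 1: 1/d_i1 = 1/(38.0) − 1/(136) = 0.01896, so d_i1 = 52.73 cm; m₁ = −d_i1/d_o1 = -0.3877.
d_o2 = 95.1 − (52.73) = 42.37 cm.
Lens 2: 1/d_i2 = 1/(32.8) − 1/(42.37) = 0.006886, so d_i2 = 145.2 cm; m₂ = −d_i2/d_o2 = -3.427.
m = m₁·m₂ = (-0.3877)(-3.427) = +1.33.

m = +1.33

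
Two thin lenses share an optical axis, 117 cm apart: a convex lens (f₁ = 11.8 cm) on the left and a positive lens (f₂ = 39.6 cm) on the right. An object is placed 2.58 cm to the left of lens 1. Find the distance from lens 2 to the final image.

59.0 cm

Lens 1: 1/d_i1 = 1/f₁ − 1/d_o1 = 1/(11.8) − 1/(2.58) = -0.3029, so d_i1 = -3.302 cm.
The intermediate image is 3.302 cm to the left of lens 1 (virtual), which is 117 − (-3.302) = 120.3 cm to the left of lens 2, so d_o2 = +120.3 cm.
Lens 2: 1/d_i2 = 1/f₂ − 1/d_o2 = 1/(39.6) − 1/(120.3) = 0.01694, so d_i2 = 59.0 cm.
The final image is real, 59.0 cm to the right of lens 2 (overall magnification ≈ -0.63).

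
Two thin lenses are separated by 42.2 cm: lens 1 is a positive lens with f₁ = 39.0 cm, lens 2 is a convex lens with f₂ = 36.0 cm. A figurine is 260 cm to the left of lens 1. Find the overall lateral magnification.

Lens 1: 1/d_i1 = 1/(39.0) − 1/(260) = 0.02179, so d_i1 = 45.88 cm; m₁ = −d_i1/d_o1 = -0.1765.
d_o2 = 42.2 − (45.88) = -3.680 cm (virtual object).
Lens 2: 1/d_i2 = 1/(36.0) − 1/(-3.680) = 0.2995, so d_i2 = 3.339 cm; m₂ = −d_i2/d_o2 = +0.9073.
m = m₁·m₂ = (-0.1765)(+0.9073) = -0.160.

m = -0.160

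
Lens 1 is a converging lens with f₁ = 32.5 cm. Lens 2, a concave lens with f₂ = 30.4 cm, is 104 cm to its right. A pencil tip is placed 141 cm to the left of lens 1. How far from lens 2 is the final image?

20.4 cm

Lens 1: 1/d_i1 = 1/f₁ − 1/d_o1 = 1/(32.5) − 1/(141) = 0.02368, so d_i1 = 42.24 cm.
The intermediate image is 42.24 cm to the right of lens 1, which is 104 − (42.24) = 61.76 cm to the left of lens 2, so d_o2 = +61.76 cm.
Lens 2 is diverging, so f₂ = −30.4 cm.
Lens 2: 1/d_i2 = 1/f₂ − 1/d_o2 = 1/(-30.4) − 1/(61.76) = -0.04909, so d_i2 = -20.4 cm.
The final image is virtual, 20.4 cm to the left of lens 2 (overall magnification ≈ -0.099).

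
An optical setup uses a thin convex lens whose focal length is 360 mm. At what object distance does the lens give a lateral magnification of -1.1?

687 mm

m = −d_i/d_o ⇒ d_i = −m·d_o.
1/f = 1/d_o + 1/d_i = 1/d_o − 1/(m·d_o) = (1 − 1/m)/d_o, so d_o = f(1 − 1/m) = (360.0)(1 − 1/(-1.1)) = 687 mm.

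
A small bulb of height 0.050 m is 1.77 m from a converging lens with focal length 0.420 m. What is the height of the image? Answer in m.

1/d_i = 1/f − 1/d_o = 1/(0.4200) − 1/(1.77) = 1.816, so d_i = 0.5507 m.
m = −d_i/d_o = -0.3111.
|h_i| = |m|·h_o = 0.3111 × 0.050 = 0.0156 m. The image is real, inverted and reduced, on the far side of the lens.

0.0156 m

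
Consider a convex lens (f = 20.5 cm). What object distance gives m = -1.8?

m = −d_i/d_o ⇒ d_i = −m·d_o.
1/f = 1/d_o + 1/d_i = 1/d_o − 1/(m·d_o) = (1 − 1/m)/d_o, so d_o = f(1 − 1/m) = (20.50)(1 − 1/(-1.8)) = 31.9 cm.

31.9 cm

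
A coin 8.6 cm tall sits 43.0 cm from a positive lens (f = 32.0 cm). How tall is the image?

25.0 cm

1/d_i = 1/f − 1/d_o = 1/(32.00) − 1/(43.0) = 0.007994, so d_i = 125.1 cm.
m = −d_i/d_o = -2.909.
|h_i| = |m|·h_o = 2.909 × 8.6 = 25.0 cm. The image is real, inverted and enlarged, on the far side of the lens.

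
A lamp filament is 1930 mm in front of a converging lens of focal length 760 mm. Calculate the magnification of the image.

m = -0.650

1/d_i = 1/f − 1/d_o = 1/(760.0) − 1/(1930) = 0.0007977, so d_i = 1254 mm.
m = −d_i/d_o = −(1254)/(1930) = -0.650.
The image is real, inverted and reduced, on the far side of the lens.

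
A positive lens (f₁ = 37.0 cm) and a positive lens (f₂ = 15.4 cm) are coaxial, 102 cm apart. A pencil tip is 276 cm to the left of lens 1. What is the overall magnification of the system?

Lens 1: 1/d_i1 = 1/(37.0) − 1/(276) = 0.02340, so d_i1 = 42.73 cm; m₁ = −d_i1/d_o1 = -0.1548.
d_o2 = 102 − (42.73) = 59.27 cm.
Lens 2: 1/d_i2 = 1/(15.4) − 1/(59.27) = 0.04806, so d_i2 = 20.81 cm; m₂ = −d_i2/d_o2 = -0.3510.
m = m₁·m₂ = (-0.1548)(-0.3510) = +0.0543.

m = +0.0543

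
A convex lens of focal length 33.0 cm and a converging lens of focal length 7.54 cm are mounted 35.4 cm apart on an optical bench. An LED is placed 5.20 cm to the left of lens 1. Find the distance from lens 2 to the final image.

9.21 cm

Lens 1: 1/d_i1 = 1/f₁ − 1/d_o1 = 1/(33.0) − 1/(5.20) = -0.1620, so d_i1 = -6.173 cm.
The intermediate image is 6.173 cm to the left of lens 1 (virtual), which is 35.4 − (-6.173) = 41.57 cm to the left of lens 2, so d_o2 = +41.57 cm.
Lens 2: 1/d_i2 = 1/f₂ − 1/d_o2 = 1/(7.54) − 1/(41.57) = 0.1086, so d_i2 = 9.21 cm.
The final image is real, 9.21 cm to the right of lens 2 (overall magnification ≈ -0.26).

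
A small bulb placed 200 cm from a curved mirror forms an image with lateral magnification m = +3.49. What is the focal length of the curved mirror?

f = 280 cm (concave)

m = −d_i/d_o ⇒ d_i = −m·d_o = −(+3.49)·(200) = -698.0 cm.
1/f = 1/d_o + 1/d_i = 1/(200) + 1/(-698.0) = 0.003567, so f = 280 cm.
Since f is positive, the curved mirror is concave.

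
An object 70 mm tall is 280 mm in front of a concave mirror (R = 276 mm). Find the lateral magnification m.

f = R/2 = 276/2 = 138.0 mm.
1/d_i = 1/f − 1/d_o = 1/(138.0) − 1/(280) = 0.003675, so d_i = 272.1 mm.
m = −d_i/d_o = −(272.1)/(280) = -0.972.
The image is real, inverted and reduced, in front of the mirror.

m = -0.972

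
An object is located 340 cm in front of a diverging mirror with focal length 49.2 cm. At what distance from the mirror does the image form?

43.0 cm

For a diverging mirror, f = -49.2 cm.
Mirror equation: 1/q = 1/f − 1/p = 1/(-49.20) − 1/(340) = -0.02033 − 0.002941 = -0.02327, so q = -43.0 cm.
The image is virtual, upright and reduced, behind the mirror.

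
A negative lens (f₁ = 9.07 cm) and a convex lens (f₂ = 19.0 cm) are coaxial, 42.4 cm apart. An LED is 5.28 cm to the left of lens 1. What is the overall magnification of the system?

f₁ = −9.07 cm (diverging).
Lens 1: 1/d_i1 = 1/(-9.07) − 1/(5.28) = -0.2996, so d_i1 = -3.337 cm; m₁ = −d_i1/d_o1 = +0.6320.
d_o2 = 42.4 − (-3.337) = 45.74 cm.
Lens 2: 1/d_i2 = 1/(19.0) − 1/(45.74) = 0.03077, so d_i2 = 32.50 cm; m₂ = −d_i2/d_o2 = -0.7105.
m = m₁·m₂ = (+0.6320)(-0.7105) = -0.449.

m = -0.449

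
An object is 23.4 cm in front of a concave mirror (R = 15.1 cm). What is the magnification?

f = R/2 = 15.1/2 = 7.550 cm.
1/d_i = 1/f − 1/d_o = 1/(7.550) − 1/(23.4) = 0.08972, so d_i = 11.15 cm.
m = −d_i/d_o = −(11.15)/(23.4) = -0.476.
The image is real, inverted and reduced, in front of the mirror.

m = -0.476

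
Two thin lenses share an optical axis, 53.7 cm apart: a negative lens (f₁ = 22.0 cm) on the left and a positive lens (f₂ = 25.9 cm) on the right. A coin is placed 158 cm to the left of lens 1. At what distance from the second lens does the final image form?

40.1 cm

Lens 1 is diverging, so f₁ = −22.0 cm.
Lens 1: 1/d_i1 = 1/f₁ − 1/d_o1 = 1/(-22.0) − 1/(158) = -0.05178, so d_i1 = -19.31 cm.
The intermediate image is 19.31 cm to the left of lens 1 (virtual), which is 53.7 − (-19.31) = 73.01 cm to the left of lens 2, so d_o2 = +73.01 cm.
Lens 2: 1/d_i2 = 1/f₂ − 1/d_o2 = 1/(25.9) − 1/(73.01) = 0.02491, so d_i2 = 40.1 cm.
The final image is real, 40.1 cm to the right of lens 2 (overall magnification ≈ -0.067).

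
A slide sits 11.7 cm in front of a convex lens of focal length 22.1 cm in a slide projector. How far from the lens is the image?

24.9 cm

Thin-lens equation: 1/q = 1/f − 1/p = 1/(22.10) − 1/(11.7) = 0.04525 − 0.08547 = -0.04022, so q = -24.9 cm.
The image is virtual, upright and enlarged, on the same side as the object.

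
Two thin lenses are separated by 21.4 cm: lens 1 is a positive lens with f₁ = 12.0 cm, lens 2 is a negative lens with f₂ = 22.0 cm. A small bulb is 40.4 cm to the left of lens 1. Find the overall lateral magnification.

Lens 1: 1/d_i1 = 1/(12.0) − 1/(40.4) = 0.05858, so d_i1 = 17.07 cm; m₁ = −d_i1/d_o1 = -0.4225.
d_o2 = 21.4 − (17.07) = 4.330 cm.
f₂ = −22.0 cm (diverging).
Lens 2: 1/d_i2 = 1/(-22.0) − 1/(4.330) = -0.2764, so d_i2 = -3.618 cm; m₂ = −d_i2/d_o2 = +0.8355.
m = m₁·m₂ = (-0.4225)(+0.8355) = -0.353.

m = -0.353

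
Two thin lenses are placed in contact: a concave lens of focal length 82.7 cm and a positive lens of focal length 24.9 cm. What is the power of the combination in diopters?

P₁ = 1/f₁ = 1/(-0.827 m) = -1.209 D; P₂ = 1/f₂ = 1/(0.249 m) = +4.016 D.
For thin lenses in contact, P = P₁ + P₂ = (-1.209) + (+4.016) = +2.81 D.

P = +2.81 D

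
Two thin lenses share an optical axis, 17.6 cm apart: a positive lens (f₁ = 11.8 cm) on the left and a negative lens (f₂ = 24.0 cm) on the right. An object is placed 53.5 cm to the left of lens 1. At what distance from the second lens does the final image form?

2.23 cm

Lens 1: 1/d_i1 = 1/f₁ − 1/d_o1 = 1/(11.8) − 1/(53.5) = 0.06605, so d_i1 = 15.14 cm.
The intermediate image is 15.14 cm to the right of lens 1, which is 17.6 − (15.14) = 2.460 cm to the left of lens 2, so d_o2 = +2.460 cm.
Lens 2 is diverging, so f₂ = −24.0 cm.
Lens 2: 1/d_i2 = 1/f₂ − 1/d_o2 = 1/(-24.0) − 1/(2.460) = -0.4482, so d_i2 = -2.23 cm.
The final image is virtual, 2.23 cm to the left of lens 2 (overall magnification ≈ -0.26).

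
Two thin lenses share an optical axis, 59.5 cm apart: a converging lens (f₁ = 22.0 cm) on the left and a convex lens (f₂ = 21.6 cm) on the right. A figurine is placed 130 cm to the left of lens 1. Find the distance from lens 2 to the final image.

62.5 cm

Lens 1: 1/d_i1 = 1/f₁ − 1/d_o1 = 1/(22.0) − 1/(130) = 0.03776, so d_i1 = 26.48 cm.
The intermediate image is 26.48 cm to the right of lens 1, which is 59.5 − (26.48) = 33.02 cm to the left of lens 2, so d_o2 = +33.02 cm.
Lens 2: 1/d_i2 = 1/f₂ − 1/d_o2 = 1/(21.6) − 1/(33.02) = 0.01601, so d_i2 = 62.5 cm.
The final image is real, 62.5 cm to the right of lens 2 (overall magnification ≈ 0.39).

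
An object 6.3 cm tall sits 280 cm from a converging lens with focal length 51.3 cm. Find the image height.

1.41 cm

1/d_i = 1/f − 1/d_o = 1/(51.30) − 1/(280) = 0.01592, so d_i = 62.81 cm.
m = −d_i/d_o = -0.2243.
|h_i| = |m|·h_o = 0.2243 × 6.3 = 1.41 cm. The image is real, inverted and reduced, on the far side of the lens.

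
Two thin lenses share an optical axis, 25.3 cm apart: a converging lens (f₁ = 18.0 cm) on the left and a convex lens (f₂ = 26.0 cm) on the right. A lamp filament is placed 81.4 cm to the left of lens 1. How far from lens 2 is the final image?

2.39 cm

Lens 1: 1/d_i1 = 1/f₁ − 1/d_o1 = 1/(18.0) − 1/(81.4) = 0.04327, so d_i1 = 23.11 cm.
The intermediate image is 23.11 cm to the right of lens 1, which is 25.3 − (23.11) = 2.190 cm to the left of lens 2, so d_o2 = +2.190 cm.
Lens 2: 1/d_i2 = 1/f₂ − 1/d_o2 = 1/(26.0) − 1/(2.190) = -0.4182, so d_i2 = -2.39 cm.
The final image is virtual, 2.39 cm to the left of lens 2 (overall magnification ≈ -0.31).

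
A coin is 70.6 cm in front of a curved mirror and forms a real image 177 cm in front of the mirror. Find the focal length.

Real image ⇒ d_i = +177 cm.
1/f = 1/d_o + 1/d_i = 1/(70.6) + 1/(177) = 0.01981, so f = 50.5 cm.
Since f is positive, the curved mirror is concave.

f = 50.5 cm (concave)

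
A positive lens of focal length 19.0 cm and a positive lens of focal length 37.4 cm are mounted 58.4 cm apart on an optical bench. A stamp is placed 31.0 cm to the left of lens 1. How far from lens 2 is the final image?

Lens 1: 1/d_i1 = 1/f₁ − 1/d_o1 = 1/(19.0) − 1/(31.0) = 0.02037, so d_i1 = 49.08 cm.
The intermediate image is 49.08 cm to the right of lens 1, which is 58.4 − (49.08) = 9.320 cm to the left of lens 2, so d_o2 = +9.320 cm.
Lens 2: 1/d_i2 = 1/f₂ − 1/d_o2 = 1/(37.4) − 1/(9.320) = -0.08056, so d_i2 = -12.4 cm.
The final image is virtual, 12.4 cm to the left of lens 2 (overall magnification ≈ -2.1).

12.4 cm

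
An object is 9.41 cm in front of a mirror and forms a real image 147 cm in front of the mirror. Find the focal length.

Real image ⇒ d_i = +147 cm.
1/f = 1/d_o + 1/d_i = 1/(9.41) + 1/(147) = 0.1131, so f = 8.84 cm.
Since f is positive, the mirror is concave.

f = 8.84 cm (concave)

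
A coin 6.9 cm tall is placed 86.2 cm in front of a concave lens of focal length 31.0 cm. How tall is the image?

1.83 cm

For a concave lens, f = -31.0 cm.
1/d_i = 1/f − 1/d_o = 1/(-31.00) − 1/(86.2) = -0.04386, so d_i = -22.80 cm.
m = −d_i/d_o = +0.2645.
|h_i| = |m|·h_o = 0.2645 × 6.9 = 1.83 cm. The image is virtual, upright and reduced, on the same side as the object.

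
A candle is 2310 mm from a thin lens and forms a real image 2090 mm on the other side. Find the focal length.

f = 1100 mm (converging)

Real image ⇒ d_i = +2090 mm.
1/f = 1/d_o + 1/d_i = 1/(2310) + 1/(2090) = 0.0009114, so f = 1100 mm.
Since f is positive, the thin lens is converging.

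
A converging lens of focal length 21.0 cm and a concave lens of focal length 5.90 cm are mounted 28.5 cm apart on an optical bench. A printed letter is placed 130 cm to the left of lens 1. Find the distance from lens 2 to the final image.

2.18 cm

Lens 1: 1/d_i1 = 1/f₁ − 1/d_o1 = 1/(21.0) − 1/(130) = 0.03993, so d_i1 = 25.05 cm.
The intermediate image is 25.05 cm to the right of lens 1, which is 28.5 − (25.05) = 3.450 cm to the left of lens 2, so d_o2 = +3.450 cm.
Lens 2 is diverging, so f₂ = −5.90 cm.
Lens 2: 1/d_i2 = 1/f₂ − 1/d_o2 = 1/(-5.90) − 1/(3.450) = -0.4593, so d_i2 = -2.18 cm.
The final image is virtual, 2.18 cm to the left of lens 2 (overall magnification ≈ -0.12).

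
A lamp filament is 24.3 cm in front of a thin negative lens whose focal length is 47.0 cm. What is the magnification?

For a negative lens, f = -47.0 cm.
1/d_i = 1/f − 1/d_o = 1/(-47.00) − 1/(24.3) = -0.06243, so d_i = -16.02 cm.
m = −d_i/d_o = −(-16.02)/(24.3) = +0.659.
The image is virtual, upright and reduced, on the same side as the object.

m = +0.659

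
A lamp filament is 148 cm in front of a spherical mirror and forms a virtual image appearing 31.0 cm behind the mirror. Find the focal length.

f = -39.2 cm (convex)

Virtual image ⇒ d_i = −31.0 cm.
1/f = 1/d_o + 1/d_i = 1/(148) + 1/(-31.0) = -0.02550, so f = -39.2 cm.
Since f is negative, the spherical mirror is convex.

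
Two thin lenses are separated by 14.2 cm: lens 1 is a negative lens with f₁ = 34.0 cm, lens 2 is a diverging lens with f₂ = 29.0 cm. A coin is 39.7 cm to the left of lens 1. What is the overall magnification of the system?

f₁ = −34.0 cm (diverging).
Lens 1: 1/d_i1 = 1/(-34.0) − 1/(39.7) = -0.05460, so d_i1 = -18.31 cm; m₁ = −d_i1/d_o1 = +0.4612.
d_o2 = 14.2 − (-18.31) = 32.51 cm.
f₂ = −29.0 cm (diverging).
Lens 2: 1/d_i2 = 1/(-29.0) − 1/(32.51) = -0.06524, so d_i2 = -15.33 cm; m₂ = −d_i2/d_o2 = +0.4715.
m = m₁·m₂ = (+0.4612)(+0.4715) = +0.217.

m = +0.217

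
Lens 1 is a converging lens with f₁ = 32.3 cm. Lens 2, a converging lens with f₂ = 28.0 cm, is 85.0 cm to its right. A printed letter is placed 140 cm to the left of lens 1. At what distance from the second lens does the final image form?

Lens 1: 1/d_i1 = 1/f₁ − 1/d_o1 = 1/(32.3) − 1/(140) = 0.02382, so d_i1 = 41.99 cm.
The intermediate image is 41.99 cm to the right of lens 1, which is 85.0 − (41.99) = 43.01 cm to the left of lens 2, so d_o2 = +43.01 cm.
Lens 2: 1/d_i2 = 1/f₂ − 1/d_o2 = 1/(28.0) − 1/(43.01) = 0.01246, so d_i2 = 80.2 cm.
The final image is real, 80.2 cm to the right of lens 2 (overall magnification ≈ 0.56).

80.2 cm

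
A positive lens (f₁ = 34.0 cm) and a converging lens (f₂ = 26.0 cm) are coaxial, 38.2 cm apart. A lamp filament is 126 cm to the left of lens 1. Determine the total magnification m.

Lens 1: 1/d_i1 = 1/(34.0) − 1/(126) = 0.02148, so d_i1 = 46.57 cm; m₁ = −d_i1/d_o1 = -0.3696.
d_o2 = 38.2 − (46.57) = -8.370 cm (virtual object).
Lens 2: 1/d_i2 = 1/(26.0) − 1/(-8.370) = 0.1579, so d_i2 = 6.332 cm; m₂ = −d_i2/d_o2 = +0.7565.
m = m₁·m₂ = (-0.3696)(+0.7565) = -0.280.

m = -0.280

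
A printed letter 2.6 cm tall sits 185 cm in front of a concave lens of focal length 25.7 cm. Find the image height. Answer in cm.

For a concave lens, f = -25.7 cm.
1/d_i = 1/f − 1/d_o = 1/(-25.70) − 1/(185) = -0.04432, so d_i = -22.57 cm.
m = −d_i/d_o = +0.1220.
|h_i| = |m|·h_o = 0.1220 × 2.6 = 0.317 cm. The image is virtual, upright and reduced, on the same side as the object.

0.317 cm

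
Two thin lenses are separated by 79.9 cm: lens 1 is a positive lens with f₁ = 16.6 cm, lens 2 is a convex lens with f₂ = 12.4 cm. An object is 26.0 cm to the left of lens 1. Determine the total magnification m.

m = +1.01

Lens 1: 1/d_i1 = 1/(16.6) − 1/(26.0) = 0.02178, so d_i1 = 45.91 cm; m₁ = −d_i1/d_o1 = -1.766.
d_o2 = 79.9 − (45.91) = 33.99 cm.
Lens 2: 1/d_i2 = 1/(12.4) − 1/(33.99) = 0.05122, so d_i2 = 19.52 cm; m₂ = −d_i2/d_o2 = -0.5743.
m = m₁·m₂ = (-1.766)(-0.5743) = +1.01.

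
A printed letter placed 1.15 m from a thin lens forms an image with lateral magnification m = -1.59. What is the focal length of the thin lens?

m = −d_i/d_o ⇒ d_i = −m·d_o = −(-1.59)·(1.15) = 1.829 m.
1/f = 1/d_o + 1/d_i = 1/(1.15) + 1/(1.829) = 1.416, so f = 0.706 m.
Since f is positive, the thin lens is converging.

f = 0.706 m (converging)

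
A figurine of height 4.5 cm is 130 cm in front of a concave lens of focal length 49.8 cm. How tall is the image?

For a concave lens, f = -49.8 cm.
1/d_i = 1/f − 1/d_o = 1/(-49.80) − 1/(130) = -0.02777, so d_i = -36.01 cm.
m = −d_i/d_o = +0.2770.
|h_i| = |m|·h_o = 0.2770 × 4.5 = 1.25 cm. The image is virtual, upright and reduced, on the same side as the object.

1.25 cm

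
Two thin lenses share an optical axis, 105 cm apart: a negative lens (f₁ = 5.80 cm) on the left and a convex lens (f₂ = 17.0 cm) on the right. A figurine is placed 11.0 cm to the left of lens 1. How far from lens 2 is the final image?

Lens 1 is diverging, so f₁ = −5.80 cm.
Lens 1: 1/d_i1 = 1/f₁ − 1/d_o1 = 1/(-5.80) − 1/(11.0) = -0.2633, so d_i1 = -3.798 cm.
The intermediate image is 3.798 cm to the left of lens 1 (virtual), which is 105 − (-3.798) = 108.8 cm to the left of lens 2, so d_o2 = +108.8 cm.
Lens 2: 1/d_i2 = 1/f₂ − 1/d_o2 = 1/(17.0) − 1/(108.8) = 0.04963, so d_i2 = 20.1 cm.
The final image is real, 20.1 cm to the right of lens 2 (overall magnification ≈ -0.064).

20.1 cm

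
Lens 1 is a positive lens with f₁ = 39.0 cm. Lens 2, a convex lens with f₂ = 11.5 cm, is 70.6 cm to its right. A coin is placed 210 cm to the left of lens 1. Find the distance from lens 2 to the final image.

Lens 1: 1/d_i1 = 1/f₁ − 1/d_o1 = 1/(39.0) − 1/(210) = 0.02088, so d_i1 = 47.89 cm.
The intermediate image is 47.89 cm to the right of lens 1, which is 70.6 − (47.89) = 22.71 cm to the left of lens 2, so d_o2 = +22.71 cm.
Lens 2: 1/d_i2 = 1/f₂ − 1/d_o2 = 1/(11.5) − 1/(22.71) = 0.04292, so d_i2 = 23.3 cm.
The final image is real, 23.3 cm to the right of lens 2 (overall magnification ≈ 0.23).

23.3 cm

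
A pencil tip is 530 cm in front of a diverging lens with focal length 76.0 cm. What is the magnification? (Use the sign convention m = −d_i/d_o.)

For a diverging lens, f = -76.0 cm.
1/d_i = 1/f − 1/d_o = 1/(-76.00) − 1/(530) = -0.01504, so d_i = -66.47 cm.
m = −d_i/d_o = −(-66.47)/(530) = +0.125.
The image is virtual, upright and reduced, on the same side as the object.

m = +0.125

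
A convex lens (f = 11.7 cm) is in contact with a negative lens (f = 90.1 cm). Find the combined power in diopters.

P = +7.44 D

P₁ = 1/f₁ = 1/(0.117 m) = +8.547 D; P₂ = 1/f₂ = 1/(-0.901 m) = -1.110 D.
For thin lenses in contact, P = P₁ + P₂ = (+8.547) + (-1.110) = +7.44 D.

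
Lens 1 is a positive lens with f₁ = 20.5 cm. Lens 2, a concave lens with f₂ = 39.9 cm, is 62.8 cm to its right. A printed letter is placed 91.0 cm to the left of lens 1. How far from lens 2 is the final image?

Lens 1: 1/d_i1 = 1/f₁ − 1/d_o1 = 1/(20.5) − 1/(91.0) = 0.03779, so d_i1 = 26.46 cm.
The intermediate image is 26.46 cm to the right of lens 1, which is 62.8 − (26.46) = 36.34 cm to the left of lens 2, so d_o2 = +36.34 cm.
Lens 2 is diverging, so f₂ = −39.9 cm.
Lens 2: 1/d_i2 = 1/f₂ − 1/d_o2 = 1/(-39.9) − 1/(36.34) = -0.05258, so d_i2 = -19.0 cm.
The final image is virtual, 19.0 cm to the left of lens 2 (overall magnification ≈ -0.15).

19.0 cm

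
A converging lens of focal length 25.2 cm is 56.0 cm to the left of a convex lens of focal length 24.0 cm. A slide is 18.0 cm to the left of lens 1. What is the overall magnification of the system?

m = -0.884

Lens 1: 1/d_i1 = 1/(25.2) − 1/(18.0) = -0.01587, so d_i1 = -63.00 cm; m₁ = −d_i1/d_o1 = +3.500.
d_o2 = 56.0 − (-63.00) = 119.0 cm.
Lens 2: 1/d_i2 = 1/(24.0) − 1/(119.0) = 0.03326, so d_i2 = 30.06 cm; m₂ = −d_i2/d_o2 = -0.2526.
m = m₁·m₂ = (+3.500)(-0.2526) = -0.884.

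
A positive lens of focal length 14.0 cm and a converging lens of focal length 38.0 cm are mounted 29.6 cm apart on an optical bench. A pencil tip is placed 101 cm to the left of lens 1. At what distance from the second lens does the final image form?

Lens 1: 1/d_i1 = 1/f₁ − 1/d_o1 = 1/(14.0) − 1/(101) = 0.06153, so d_i1 = 16.25 cm.
The intermediate image is 16.25 cm to the right of lens 1, which is 29.6 − (16.25) = 13.35 cm to the left of lens 2, so d_o2 = +13.35 cm.
Lens 2: 1/d_i2 = 1/f₂ − 1/d_o2 = 1/(38.0) − 1/(13.35) = -0.04859, so d_i2 = -20.6 cm.
The final image is virtual, 20.6 cm to the left of lens 2 (overall magnification ≈ -0.25).

20.6 cm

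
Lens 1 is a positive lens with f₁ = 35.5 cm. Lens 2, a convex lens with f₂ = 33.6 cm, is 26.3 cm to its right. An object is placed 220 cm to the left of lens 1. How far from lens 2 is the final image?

10.9 cm

Lens 1: 1/d_i1 = 1/f₁ − 1/d_o1 = 1/(35.5) − 1/(220) = 0.02362, so d_i1 = 42.33 cm.
The intermediate image is 42.33 cm to the right of lens 1, which lies 16.03 cm to the right of lens 2 — a virtual object — so d_o2 = −16.03 cm.
Lens 2: 1/d_i2 = 1/f₂ − 1/d_o2 = 1/(33.6) − 1/(-16.03) = 0.09214, so d_i2 = 10.9 cm.
The final image is real, 10.9 cm to the right of lens 2 (overall magnification ≈ -0.13).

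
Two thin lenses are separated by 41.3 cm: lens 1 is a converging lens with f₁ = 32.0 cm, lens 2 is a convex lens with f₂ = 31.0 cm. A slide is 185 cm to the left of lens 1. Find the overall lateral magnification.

Lens 1: 1/d_i1 = 1/(32.0) − 1/(185) = 0.02584, so d_i1 = 38.69 cm; m₁ = −d_i1/d_o1 = -0.2091.
d_o2 = 41.3 − (38.69) = 2.610 cm.
Lens 2: 1/d_i2 = 1/(31.0) − 1/(2.610) = -0.3509, so d_i2 = -2.850 cm; m₂ = −d_i2/d_o2 = +1.092.
m = m₁·m₂ = (-0.2091)(+1.092) = -0.228.

m = -0.228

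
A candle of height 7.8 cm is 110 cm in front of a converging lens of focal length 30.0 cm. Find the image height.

2.92 cm

1/d_i = 1/f − 1/d_o = 1/(30.00) − 1/(110) = 0.02424, so d_i = 41.25 cm.
m = −d_i/d_o = -0.3750.
|h_i| = |m|·h_o = 0.3750 × 7.8 = 2.92 cm. The image is real, inverted and reduced, on the far side of the lens.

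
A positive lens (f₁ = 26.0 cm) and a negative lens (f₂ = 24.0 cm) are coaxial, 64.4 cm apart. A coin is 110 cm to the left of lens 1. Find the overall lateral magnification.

m = -0.137

Lens 1: 1/d_i1 = 1/(26.0) − 1/(110) = 0.02937, so d_i1 = 34.05 cm; m₁ = −d_i1/d_o1 = -0.3095.
d_o2 = 64.4 − (34.05) = 30.35 cm.
f₂ = −24.0 cm (diverging).
Lens 2: 1/d_i2 = 1/(-24.0) − 1/(30.35) = -0.07462, so d_i2 = -13.40 cm; m₂ = −d_i2/d_o2 = +0.4416.
m = m₁·m₂ = (-0.3095)(+0.4416) = -0.137.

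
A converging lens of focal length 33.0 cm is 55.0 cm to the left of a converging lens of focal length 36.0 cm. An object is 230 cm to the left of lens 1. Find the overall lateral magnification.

Lens 1: 1/d_i1 = 1/(33.0) − 1/(230) = 0.02596, so d_i1 = 38.53 cm; m₁ = −d_i1/d_o1 = -0.1675.
d_o2 = 55.0 − (38.53) = 16.47 cm.
Lens 2: 1/d_i2 = 1/(36.0) − 1/(16.47) = -0.03294, so d_i2 = -30.36 cm; m₂ = −d_i2/d_o2 = +1.843.
m = m₁·m₂ = (-0.1675)(+1.843) = -0.309.

m = -0.309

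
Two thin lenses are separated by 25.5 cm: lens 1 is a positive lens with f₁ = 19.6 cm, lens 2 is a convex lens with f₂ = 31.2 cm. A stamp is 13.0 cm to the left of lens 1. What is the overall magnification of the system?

Lens 1: 1/d_i1 = 1/(19.6) − 1/(13.0) = -0.02590, so d_i1 = -38.61 cm; m₁ = −d_i1/d_o1 = +2.970.
d_o2 = 25.5 − (-38.61) = 64.11 cm.
Lens 2: 1/d_i2 = 1/(31.2) − 1/(64.11) = 0.01645, so d_i2 = 60.78 cm; m₂ = −d_i2/d_o2 = -0.9480.
m = m₁·m₂ = (+2.970)(-0.9480) = -2.82.

m = -2.82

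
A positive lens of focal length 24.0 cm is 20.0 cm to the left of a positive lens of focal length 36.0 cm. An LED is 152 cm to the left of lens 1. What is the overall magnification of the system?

Lens 1: 1/d_i1 = 1/(24.0) − 1/(152) = 0.03509, so d_i1 = 28.50 cm; m₁ = −d_i1/d_o1 = -0.1875.
d_o2 = 20.0 − (28.50) = -8.500 cm (virtual object).
Lens 2: 1/d_i2 = 1/(36.0) − 1/(-8.500) = 0.1454, so d_i2 = 6.876 cm; m₂ = −d_i2/d_o2 = +0.8090.
m = m₁·m₂ = (-0.1875)(+0.8090) = -0.152.

m = -0.152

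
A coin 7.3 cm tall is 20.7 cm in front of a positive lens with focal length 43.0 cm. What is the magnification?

1/d_i = 1/f − 1/d_o = 1/(43.00) − 1/(20.7) = -0.02505, so d_i = -39.91 cm.
m = −d_i/d_o = −(-39.91)/(20.7) = +1.93.
The image is virtual, upright and enlarged, on the same side as the object.

m = +1.93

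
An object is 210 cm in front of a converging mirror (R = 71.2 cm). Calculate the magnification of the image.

f = R/2 = 71.2/2 = 35.60 cm.
1/d_i = 1/f − 1/d_o = 1/(35.60) − 1/(210) = 0.02333, so d_i = 42.87 cm.
m = −d_i/d_o = −(42.87)/(210) = -0.204.
The image is real, inverted and reduced, in front of the mirror.

m = -0.204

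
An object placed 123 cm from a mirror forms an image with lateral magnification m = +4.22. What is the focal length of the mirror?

m = −d_i/d_o ⇒ d_i = −m·d_o = −(+4.22)·(123) = -519.1 cm.
1/f = 1/d_o + 1/d_i = 1/(123) + 1/(-519.1) = 0.006204, so f = 161 cm.
Since f is positive, the mirror is concave.

f = 161 cm (concave)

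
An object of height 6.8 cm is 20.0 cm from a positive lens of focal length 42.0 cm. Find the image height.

1/d_i = 1/f − 1/d_o = 1/(42.00) − 1/(20.0) = -0.02619, so d_i = -38.18 cm.
m = −d_i/d_o = +1.909.
|h_i| = |m|·h_o = 1.909 × 6.8 = 13.0 cm. The image is virtual, upright and enlarged, on the same side as the object.

13.0 cm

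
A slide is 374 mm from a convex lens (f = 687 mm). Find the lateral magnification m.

1/d_i = 1/f − 1/d_o = 1/(687.0) − 1/(374) = -0.001218, so d_i = -820.9 mm.
m = −d_i/d_o = −(-820.9)/(374) = +2.19.
The image is virtual, upright and enlarged, on the same side as the object.

m = +2.19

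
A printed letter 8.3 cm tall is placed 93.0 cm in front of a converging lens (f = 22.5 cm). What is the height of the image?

1/d_i = 1/f − 1/d_o = 1/(22.50) − 1/(93.0) = 0.03369, so d_i = 29.68 cm.
m = −d_i/d_o = -0.3191.
|h_i| = |m|·h_o = 0.3191 × 8.3 = 2.65 cm. The image is real, inverted and reduced, on the far side of the lens.

2.65 cm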